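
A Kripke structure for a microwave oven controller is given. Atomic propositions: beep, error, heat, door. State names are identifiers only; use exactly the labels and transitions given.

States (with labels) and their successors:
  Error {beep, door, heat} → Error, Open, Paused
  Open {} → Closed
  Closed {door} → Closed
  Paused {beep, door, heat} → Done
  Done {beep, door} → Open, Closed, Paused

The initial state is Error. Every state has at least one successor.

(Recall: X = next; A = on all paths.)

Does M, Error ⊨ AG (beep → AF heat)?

States satisfying beep → AF heat: {Error, Open, Closed, Paused}.
States satisfying AG (beep → AF heat): {Open, Closed}.
Done is reachable from Error and violates beep → AF heat, so AG fails at Error.
Error ∉ Sat(AG (beep → AF heat)).

No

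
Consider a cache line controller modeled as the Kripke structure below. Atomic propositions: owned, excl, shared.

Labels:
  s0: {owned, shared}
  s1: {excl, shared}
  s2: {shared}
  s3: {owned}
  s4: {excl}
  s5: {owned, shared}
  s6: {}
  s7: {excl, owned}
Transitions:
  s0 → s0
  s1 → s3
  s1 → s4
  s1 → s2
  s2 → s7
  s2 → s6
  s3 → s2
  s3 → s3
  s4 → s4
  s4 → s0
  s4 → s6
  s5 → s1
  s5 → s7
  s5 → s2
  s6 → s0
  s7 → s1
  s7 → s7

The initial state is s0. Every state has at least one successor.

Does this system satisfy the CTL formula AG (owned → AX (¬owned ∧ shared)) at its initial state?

States satisfying owned → AX (¬owned ∧ shared): {s1, s2, s4, s6}.
States satisfying AG (owned → AX (¬owned ∧ shared)): ∅.
s0 is reachable from s0 and violates owned → AX (¬owned ∧ shared), so AG fails at s0.
s0 ∉ Sat(AG (owned → AX (¬owned ∧ shared))).

Does not hold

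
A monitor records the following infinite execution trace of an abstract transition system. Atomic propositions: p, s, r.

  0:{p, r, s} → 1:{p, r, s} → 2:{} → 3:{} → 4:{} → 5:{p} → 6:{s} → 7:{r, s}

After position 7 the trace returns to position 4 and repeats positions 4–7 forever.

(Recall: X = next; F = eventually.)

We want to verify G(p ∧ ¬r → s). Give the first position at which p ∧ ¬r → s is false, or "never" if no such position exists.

5

Check p ∧ ¬r → s at each position in order: 0 ✓, 1 ✓, 2 ✓, 3 ✓, 4 ✓.
At position 5 the labels are {p}, so p ∧ ¬r → s is false there. This is the first violation.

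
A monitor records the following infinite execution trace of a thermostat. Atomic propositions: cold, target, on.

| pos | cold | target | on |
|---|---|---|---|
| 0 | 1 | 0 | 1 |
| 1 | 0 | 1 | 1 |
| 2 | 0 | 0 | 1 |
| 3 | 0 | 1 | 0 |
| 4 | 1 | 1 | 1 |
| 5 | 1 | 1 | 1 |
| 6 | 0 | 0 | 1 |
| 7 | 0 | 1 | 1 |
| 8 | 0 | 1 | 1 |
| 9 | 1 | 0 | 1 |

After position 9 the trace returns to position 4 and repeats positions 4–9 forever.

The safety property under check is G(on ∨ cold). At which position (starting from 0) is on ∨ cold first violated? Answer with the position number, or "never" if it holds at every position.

3

Check on ∨ cold at each position in order: 0 ✓, 1 ✓, 2 ✓.
At position 3 the labels are {target}, so on ∨ cold is false there. This is the first violation.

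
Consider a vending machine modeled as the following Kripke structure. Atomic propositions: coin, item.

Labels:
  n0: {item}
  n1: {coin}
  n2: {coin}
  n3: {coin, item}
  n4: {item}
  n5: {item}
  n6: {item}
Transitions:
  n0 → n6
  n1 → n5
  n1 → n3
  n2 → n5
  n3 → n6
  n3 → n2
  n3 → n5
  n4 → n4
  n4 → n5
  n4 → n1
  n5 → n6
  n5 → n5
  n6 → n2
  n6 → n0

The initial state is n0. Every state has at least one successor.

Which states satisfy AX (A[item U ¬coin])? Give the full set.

{n0, n2, n5}

States satisfying A[item U ¬coin]: {n0, n4, n5, n6}.
States satisfying AX (A[item U ¬coin]): {n0, n2, n5}.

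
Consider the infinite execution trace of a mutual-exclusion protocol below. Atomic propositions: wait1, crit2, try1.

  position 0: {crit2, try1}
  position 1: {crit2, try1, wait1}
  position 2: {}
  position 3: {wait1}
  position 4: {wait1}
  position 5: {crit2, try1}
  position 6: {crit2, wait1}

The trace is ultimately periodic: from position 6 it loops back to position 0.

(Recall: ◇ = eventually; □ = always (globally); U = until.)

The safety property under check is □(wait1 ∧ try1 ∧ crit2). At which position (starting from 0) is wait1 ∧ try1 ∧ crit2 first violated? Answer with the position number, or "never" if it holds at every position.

0

At position 0 the labels are {crit2, try1}, so wait1 ∧ try1 ∧ crit2 is false there. This is the first violation.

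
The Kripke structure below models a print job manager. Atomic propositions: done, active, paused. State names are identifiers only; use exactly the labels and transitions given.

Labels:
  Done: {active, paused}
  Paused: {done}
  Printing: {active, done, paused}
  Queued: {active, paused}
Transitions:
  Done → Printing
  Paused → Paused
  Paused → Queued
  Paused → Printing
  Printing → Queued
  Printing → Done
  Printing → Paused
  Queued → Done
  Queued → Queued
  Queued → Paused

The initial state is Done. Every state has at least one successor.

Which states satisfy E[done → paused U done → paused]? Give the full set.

{Done, Printing, Queued}

States satisfying done → paused: {Done, Printing, Queued}.
States satisfying E[done → paused U done → paused]: {Done, Printing, Queued}.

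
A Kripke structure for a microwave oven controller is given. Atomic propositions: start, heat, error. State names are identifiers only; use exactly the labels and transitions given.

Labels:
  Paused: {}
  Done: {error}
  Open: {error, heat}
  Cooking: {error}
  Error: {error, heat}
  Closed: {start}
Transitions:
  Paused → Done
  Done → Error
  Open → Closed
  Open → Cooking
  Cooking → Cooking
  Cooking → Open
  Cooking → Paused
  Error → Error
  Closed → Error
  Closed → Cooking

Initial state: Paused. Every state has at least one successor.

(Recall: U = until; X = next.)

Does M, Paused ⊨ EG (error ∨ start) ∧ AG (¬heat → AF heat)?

States satisfying error ∨ start: {Done, Open, Cooking, Error, Closed}.
States satisfying EG (error ∨ start): {Done, Open, Cooking, Error, Closed}.
States satisfying ¬heat → AF heat: {Paused, Done, Open, Error}.
States satisfying AG (¬heat → AF heat): {Paused, Done, Error}.
States satisfying EG (error ∨ start) ∧ AG (¬heat → AF heat): {Done, Error}.
Paused ∉ Sat(EG (error ∨ start) ∧ AG (¬heat → AF heat)).

Violated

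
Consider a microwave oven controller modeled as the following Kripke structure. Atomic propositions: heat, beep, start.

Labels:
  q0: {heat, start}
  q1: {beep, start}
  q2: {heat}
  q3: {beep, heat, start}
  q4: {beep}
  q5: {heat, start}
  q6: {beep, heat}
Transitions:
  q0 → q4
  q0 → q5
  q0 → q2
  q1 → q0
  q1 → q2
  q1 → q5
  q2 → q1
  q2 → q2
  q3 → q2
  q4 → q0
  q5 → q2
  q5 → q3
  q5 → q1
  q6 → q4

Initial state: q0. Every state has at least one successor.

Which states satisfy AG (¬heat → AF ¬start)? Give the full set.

States satisfying ¬heat → AF ¬start: {q0, q2, q3, q4, q5, q6}.
States satisfying AG (¬heat → AF ¬start): ∅.

none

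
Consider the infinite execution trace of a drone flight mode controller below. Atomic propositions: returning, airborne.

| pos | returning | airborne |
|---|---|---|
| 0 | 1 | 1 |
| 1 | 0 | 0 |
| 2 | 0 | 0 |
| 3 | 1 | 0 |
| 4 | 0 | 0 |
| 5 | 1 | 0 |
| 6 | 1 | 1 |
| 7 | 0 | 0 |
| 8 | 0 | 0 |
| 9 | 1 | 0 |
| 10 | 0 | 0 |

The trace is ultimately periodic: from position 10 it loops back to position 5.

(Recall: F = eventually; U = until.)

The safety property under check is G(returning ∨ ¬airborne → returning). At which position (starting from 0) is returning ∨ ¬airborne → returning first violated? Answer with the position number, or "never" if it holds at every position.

Check returning ∨ ¬airborne → returning at each position in order: 0 ✓.
At position 1 the labels are {}, so returning ∨ ¬airborne → returning is false there. This is the first violation.

1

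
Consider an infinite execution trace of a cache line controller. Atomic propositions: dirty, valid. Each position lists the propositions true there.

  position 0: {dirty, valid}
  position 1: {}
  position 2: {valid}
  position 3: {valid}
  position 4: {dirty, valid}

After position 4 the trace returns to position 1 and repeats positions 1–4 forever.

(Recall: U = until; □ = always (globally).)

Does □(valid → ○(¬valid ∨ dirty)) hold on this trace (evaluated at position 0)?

valid → ○(¬valid ∨ dirty) must hold at every position from 0 onward. It fails at position 2, so □(valid → ○(¬valid ∨ dirty)) is false.
Positions where valid holds: 0, 2, 3, 4.
Check ○(¬valid ∨ dirty) at each: 0→ok, 2→fails, 3→ok, 4→ok.

Violated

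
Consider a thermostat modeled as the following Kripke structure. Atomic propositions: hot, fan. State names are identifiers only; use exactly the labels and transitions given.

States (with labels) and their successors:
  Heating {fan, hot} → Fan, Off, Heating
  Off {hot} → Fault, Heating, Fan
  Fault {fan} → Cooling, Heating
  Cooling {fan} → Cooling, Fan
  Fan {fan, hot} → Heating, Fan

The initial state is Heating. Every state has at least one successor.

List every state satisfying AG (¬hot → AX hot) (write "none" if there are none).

none

States satisfying ¬hot → AX hot: {Heating, Off, Fan}.
States satisfying AG (¬hot → AX hot): ∅.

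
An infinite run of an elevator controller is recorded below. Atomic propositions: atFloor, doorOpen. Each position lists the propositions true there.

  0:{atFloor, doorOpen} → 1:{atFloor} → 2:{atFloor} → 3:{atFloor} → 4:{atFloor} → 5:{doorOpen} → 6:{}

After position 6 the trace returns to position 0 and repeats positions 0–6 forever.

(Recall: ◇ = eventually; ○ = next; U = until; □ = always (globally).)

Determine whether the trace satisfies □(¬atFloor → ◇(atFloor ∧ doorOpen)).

Holds

¬atFloor → ◇(atFloor ∧ doorOpen) holds at every position 0..6, and those are all positions ever visited, so □(¬atFloor → ◇(atFloor ∧ doorOpen)) holds.
Positions where ¬atFloor holds: 5, 6.
Check ◇(atFloor ∧ doorOpen) at each: 5→ok, 6→ok.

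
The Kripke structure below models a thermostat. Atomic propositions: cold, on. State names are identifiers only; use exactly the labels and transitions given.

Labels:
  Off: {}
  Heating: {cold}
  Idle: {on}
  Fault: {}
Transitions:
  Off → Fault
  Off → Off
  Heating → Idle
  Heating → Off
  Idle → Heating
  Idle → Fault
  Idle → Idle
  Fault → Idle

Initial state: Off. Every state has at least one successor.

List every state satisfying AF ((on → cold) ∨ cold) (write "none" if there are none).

States satisfying (on → cold) ∨ cold: {Off, Heating, Fault}.
States satisfying AF ((on → cold) ∨ cold): {Off, Heating, Fault}.

{Off, Heating, Fault}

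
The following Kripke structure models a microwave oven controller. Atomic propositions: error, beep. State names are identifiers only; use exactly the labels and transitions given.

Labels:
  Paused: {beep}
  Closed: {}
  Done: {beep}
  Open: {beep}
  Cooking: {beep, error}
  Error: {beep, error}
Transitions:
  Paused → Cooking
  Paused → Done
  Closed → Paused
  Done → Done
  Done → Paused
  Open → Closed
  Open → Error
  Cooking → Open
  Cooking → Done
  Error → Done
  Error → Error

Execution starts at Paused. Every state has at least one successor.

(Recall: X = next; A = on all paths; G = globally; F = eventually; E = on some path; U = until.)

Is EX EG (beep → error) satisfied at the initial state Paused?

Does not hold

States satisfying EG (beep → error): {Error}.
States satisfying EX EG (beep → error): {Open, Error}.
No suitable path/successor from Paused witnesses the formula.
Paused ∉ Sat(EX EG (beep → error)).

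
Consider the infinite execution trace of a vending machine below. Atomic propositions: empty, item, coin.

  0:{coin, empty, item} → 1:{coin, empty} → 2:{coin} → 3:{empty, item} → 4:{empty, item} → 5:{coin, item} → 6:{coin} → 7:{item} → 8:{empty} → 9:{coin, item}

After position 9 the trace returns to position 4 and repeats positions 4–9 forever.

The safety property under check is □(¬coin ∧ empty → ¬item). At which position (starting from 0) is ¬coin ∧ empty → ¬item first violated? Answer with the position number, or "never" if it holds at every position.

3

Check ¬coin ∧ empty → ¬item at each position in order: 0 ✓, 1 ✓, 2 ✓.
At position 3 the labels are {empty, item}, so ¬coin ∧ empty → ¬item is false there. This is the first violation.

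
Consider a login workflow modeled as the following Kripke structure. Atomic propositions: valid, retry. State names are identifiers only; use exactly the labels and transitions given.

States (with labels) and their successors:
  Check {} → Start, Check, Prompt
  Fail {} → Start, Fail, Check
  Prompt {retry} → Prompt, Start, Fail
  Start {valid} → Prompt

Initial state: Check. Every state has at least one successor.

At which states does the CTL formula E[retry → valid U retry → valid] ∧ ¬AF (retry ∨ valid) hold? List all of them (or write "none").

{Check, Fail}

States satisfying retry → valid: {Check, Fail, Start}.
States satisfying E[retry → valid U retry → valid]: {Check, Fail, Start}.
States satisfying retry ∨ valid: {Prompt, Start}.
States satisfying AF (retry ∨ valid): {Prompt, Start}.
States satisfying ¬AF (retry ∨ valid): {Check, Fail}.
States satisfying E[retry → valid U retry → valid] ∧ ¬AF (retry ∨ valid): {Check, Fail}.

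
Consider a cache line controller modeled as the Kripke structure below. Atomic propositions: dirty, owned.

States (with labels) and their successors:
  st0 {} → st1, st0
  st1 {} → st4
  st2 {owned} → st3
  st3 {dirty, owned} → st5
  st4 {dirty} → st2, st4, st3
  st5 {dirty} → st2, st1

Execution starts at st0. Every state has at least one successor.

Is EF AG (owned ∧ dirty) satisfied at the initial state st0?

States satisfying AG (owned ∧ dirty): ∅.
States satisfying EF AG (owned ∧ dirty): ∅.
No suitable path/successor from st0 witnesses the formula.
st0 ∉ Sat(EF AG (owned ∧ dirty)).

Does not hold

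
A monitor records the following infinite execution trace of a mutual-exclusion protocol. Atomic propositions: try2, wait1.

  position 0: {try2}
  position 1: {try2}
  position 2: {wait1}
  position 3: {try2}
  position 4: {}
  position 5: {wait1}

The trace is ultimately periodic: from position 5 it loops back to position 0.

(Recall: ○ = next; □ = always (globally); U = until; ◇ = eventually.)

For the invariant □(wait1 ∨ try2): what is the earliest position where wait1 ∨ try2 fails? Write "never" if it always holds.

Check wait1 ∨ try2 at each position in order: 0 ✓, 1 ✓, 2 ✓, 3 ✓.
At position 4 the labels are {}, so wait1 ∨ try2 is false there. This is the first violation.

4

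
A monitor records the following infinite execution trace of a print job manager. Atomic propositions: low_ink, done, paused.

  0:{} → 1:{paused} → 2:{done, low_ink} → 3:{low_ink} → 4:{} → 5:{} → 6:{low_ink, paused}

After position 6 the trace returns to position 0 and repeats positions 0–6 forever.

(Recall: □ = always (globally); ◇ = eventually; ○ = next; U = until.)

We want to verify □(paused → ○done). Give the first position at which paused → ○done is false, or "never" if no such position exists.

6

Check paused → ○done at each position in order: 0 ✓, 1 ✓, 2 ✓, 3 ✓, 4 ✓, 5 ✓.
At position 6 the labels are {low_ink, paused} and the next position 0 has {}, so paused → ○done is false there. This is the first violation.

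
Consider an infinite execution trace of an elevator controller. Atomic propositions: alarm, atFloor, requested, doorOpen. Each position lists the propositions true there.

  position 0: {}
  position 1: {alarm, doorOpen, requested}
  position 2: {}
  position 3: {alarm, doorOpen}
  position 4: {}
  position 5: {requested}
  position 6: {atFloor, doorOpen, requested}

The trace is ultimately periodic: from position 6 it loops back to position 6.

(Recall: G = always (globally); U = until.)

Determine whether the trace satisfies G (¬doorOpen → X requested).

¬doorOpen → X requested must hold at every position from 0 onward. It fails at position 2, so G (¬doorOpen → X requested) is false.
Positions where ¬doorOpen holds: 0, 2, 4, 5.
Check X requested at each: 0→ok, 2→fails, 4→ok, 5→ok.

Does not hold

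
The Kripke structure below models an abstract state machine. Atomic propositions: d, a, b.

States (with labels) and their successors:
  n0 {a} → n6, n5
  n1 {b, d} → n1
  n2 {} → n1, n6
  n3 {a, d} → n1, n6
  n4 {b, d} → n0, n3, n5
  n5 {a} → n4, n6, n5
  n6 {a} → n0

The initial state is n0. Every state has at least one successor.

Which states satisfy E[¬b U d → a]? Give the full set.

States satisfying ¬b: {n0, n2, n3, n5, n6}.
States satisfying d → a: {n0, n2, n3, n5, n6}.
States satisfying E[¬b U d → a]: {n0, n2, n3, n5, n6}.

{n0, n2, n3, n5, n6}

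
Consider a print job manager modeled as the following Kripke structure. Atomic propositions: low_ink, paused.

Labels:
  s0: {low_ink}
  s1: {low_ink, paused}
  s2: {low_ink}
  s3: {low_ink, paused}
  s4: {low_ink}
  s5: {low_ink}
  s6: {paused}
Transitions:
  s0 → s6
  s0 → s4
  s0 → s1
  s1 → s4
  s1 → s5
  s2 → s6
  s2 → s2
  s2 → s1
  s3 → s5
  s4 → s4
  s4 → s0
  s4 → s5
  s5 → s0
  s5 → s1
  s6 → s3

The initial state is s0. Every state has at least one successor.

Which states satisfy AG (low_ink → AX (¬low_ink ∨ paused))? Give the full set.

States satisfying low_ink → AX (¬low_ink ∨ paused): {s6}.
States satisfying AG (low_ink → AX (¬low_ink ∨ paused)): ∅.

none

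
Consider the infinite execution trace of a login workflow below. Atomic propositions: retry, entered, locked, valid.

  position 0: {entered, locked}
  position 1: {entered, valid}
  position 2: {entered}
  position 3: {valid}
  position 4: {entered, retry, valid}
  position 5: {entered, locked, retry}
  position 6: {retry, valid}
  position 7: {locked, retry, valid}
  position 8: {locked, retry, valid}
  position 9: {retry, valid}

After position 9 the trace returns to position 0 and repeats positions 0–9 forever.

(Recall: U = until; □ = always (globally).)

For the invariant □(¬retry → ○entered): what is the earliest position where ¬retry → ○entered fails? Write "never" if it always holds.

2

Check ¬retry → ○entered at each position in order: 0 ✓, 1 ✓.
At position 2 the labels are {entered} and the next position 3 has {valid}, so ¬retry → ○entered is false there. This is the first violation.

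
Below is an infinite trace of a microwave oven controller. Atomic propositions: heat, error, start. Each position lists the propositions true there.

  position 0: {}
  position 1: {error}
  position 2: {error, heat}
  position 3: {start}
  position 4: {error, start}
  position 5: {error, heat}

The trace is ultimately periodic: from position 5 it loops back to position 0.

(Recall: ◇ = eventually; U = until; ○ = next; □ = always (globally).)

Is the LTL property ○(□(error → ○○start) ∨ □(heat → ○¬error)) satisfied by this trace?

Yes

The position after 0 is 1; □(error → ○○start) ∨ □(heat → ○¬error) is true there.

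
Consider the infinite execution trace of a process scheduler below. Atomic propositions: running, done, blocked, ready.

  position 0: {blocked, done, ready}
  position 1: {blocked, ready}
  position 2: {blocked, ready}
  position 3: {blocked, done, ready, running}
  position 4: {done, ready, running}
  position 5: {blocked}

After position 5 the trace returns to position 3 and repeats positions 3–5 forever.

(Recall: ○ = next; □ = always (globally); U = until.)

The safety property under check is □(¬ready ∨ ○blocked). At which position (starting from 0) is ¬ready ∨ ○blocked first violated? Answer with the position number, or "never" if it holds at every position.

3

Check ¬ready ∨ ○blocked at each position in order: 0 ✓, 1 ✓, 2 ✓.
At position 3 the labels are {blocked, done, ready, running} and the next position 4 has {done, ready, running}, so ¬ready ∨ ○blocked is false there. This is the first violation.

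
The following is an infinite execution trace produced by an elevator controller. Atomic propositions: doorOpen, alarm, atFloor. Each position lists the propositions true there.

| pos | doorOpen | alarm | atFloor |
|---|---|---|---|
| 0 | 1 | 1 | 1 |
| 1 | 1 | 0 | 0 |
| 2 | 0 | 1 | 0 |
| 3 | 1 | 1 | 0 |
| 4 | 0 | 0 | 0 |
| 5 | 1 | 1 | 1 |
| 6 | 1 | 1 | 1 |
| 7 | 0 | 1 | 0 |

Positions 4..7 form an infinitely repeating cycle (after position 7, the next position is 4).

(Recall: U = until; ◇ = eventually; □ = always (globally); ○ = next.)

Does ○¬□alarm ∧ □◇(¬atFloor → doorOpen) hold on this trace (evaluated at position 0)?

Holds

The position after 0 is 1; ¬□alarm is true there.
◇(¬atFloor → doorOpen) holds at every position 0..7, and those are all positions ever visited, so □◇(¬atFloor → doorOpen) holds.
At position 0: ○¬□alarm is true; □◇(¬atFloor → doorOpen) is true; so ○¬□alarm ∧ □◇(¬atFloor → doorOpen) is true.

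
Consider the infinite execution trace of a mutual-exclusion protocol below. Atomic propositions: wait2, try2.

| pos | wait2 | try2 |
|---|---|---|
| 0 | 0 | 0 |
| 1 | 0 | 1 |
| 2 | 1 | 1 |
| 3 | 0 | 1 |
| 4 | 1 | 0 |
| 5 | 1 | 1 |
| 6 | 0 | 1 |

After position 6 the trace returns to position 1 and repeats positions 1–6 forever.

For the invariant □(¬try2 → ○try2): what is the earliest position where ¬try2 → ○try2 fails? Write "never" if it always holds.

¬try2 → ○try2 holds at every position 0..6, and those are all the positions the trace ever visits, so the invariant □(¬try2 → ○try2) is never violated.

never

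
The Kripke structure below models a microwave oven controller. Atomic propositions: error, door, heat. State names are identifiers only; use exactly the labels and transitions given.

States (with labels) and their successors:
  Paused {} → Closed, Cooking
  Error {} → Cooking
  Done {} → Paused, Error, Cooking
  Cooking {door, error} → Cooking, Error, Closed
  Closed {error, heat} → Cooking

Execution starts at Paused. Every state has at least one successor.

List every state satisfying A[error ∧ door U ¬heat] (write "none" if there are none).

{Paused, Error, Done, Cooking}

States satisfying error ∧ door: {Cooking}.
States satisfying ¬heat: {Paused, Error, Done, Cooking}.
States satisfying A[error ∧ door U ¬heat]: {Paused, Error, Done, Cooking}.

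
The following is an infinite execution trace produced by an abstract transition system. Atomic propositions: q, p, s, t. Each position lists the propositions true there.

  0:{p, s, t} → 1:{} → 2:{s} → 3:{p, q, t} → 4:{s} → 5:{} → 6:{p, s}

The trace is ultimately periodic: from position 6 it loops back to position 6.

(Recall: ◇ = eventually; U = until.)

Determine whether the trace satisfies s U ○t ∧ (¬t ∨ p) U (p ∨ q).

No

Walking from position 0: at position 1, ○t has not yet held and s fails, so s U ○t is false.
Walking from position 0: p ∨ q first holds at position 0, and ¬t ∨ p holds at every earlier position along the way, so (¬t ∨ p) U (p ∨ q) holds.
At position 0: s U ○t is false; (¬t ∨ p) U (p ∨ q) is true; so s U ○t ∧ (¬t ∨ p) U (p ∨ q) is false.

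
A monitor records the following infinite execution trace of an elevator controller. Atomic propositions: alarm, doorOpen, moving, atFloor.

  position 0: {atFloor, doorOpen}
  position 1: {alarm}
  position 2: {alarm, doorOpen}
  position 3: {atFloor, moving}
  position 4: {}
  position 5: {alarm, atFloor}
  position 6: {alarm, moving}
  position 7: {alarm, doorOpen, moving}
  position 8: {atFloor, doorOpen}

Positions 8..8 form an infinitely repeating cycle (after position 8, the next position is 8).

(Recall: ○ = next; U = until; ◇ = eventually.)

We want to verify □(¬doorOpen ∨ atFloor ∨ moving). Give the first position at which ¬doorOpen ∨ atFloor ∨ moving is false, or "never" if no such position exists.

2

Check ¬doorOpen ∨ atFloor ∨ moving at each position in order: 0 ✓, 1 ✓.
At position 2 the labels are {alarm, doorOpen}, so ¬doorOpen ∨ atFloor ∨ moving is false there. This is the first violation.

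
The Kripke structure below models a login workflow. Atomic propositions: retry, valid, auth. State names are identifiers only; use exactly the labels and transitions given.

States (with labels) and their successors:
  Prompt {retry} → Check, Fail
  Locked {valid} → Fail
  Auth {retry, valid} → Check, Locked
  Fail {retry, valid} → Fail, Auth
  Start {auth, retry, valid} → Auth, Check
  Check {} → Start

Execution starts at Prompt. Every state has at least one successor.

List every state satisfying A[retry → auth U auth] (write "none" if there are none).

{Start, Check}

States satisfying retry → auth: {Locked, Start, Check}.
States satisfying auth: {Start}.
States satisfying A[retry → auth U auth]: {Start, Check}.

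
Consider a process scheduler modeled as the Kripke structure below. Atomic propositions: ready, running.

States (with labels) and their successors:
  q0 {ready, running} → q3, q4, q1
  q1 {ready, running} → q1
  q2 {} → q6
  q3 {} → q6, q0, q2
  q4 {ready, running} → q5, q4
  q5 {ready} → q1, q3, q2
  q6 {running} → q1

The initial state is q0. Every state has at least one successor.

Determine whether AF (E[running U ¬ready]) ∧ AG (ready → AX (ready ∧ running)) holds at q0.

Violated

States satisfying E[running U ¬ready]: {q0, q2, q3, q6}.
States satisfying AF (E[running U ¬ready]): {q0, q2, q3, q6}.
States satisfying ready → AX (ready ∧ running): {q1, q2, q3, q6}.
States satisfying AG (ready → AX (ready ∧ running)): {q1, q2, q6}.
States satisfying AF (E[running U ¬ready]) ∧ AG (ready → AX (ready ∧ running)): {q2, q6}.
q0 ∉ Sat(AF (E[running U ¬ready]) ∧ AG (ready → AX (ready ∧ running))).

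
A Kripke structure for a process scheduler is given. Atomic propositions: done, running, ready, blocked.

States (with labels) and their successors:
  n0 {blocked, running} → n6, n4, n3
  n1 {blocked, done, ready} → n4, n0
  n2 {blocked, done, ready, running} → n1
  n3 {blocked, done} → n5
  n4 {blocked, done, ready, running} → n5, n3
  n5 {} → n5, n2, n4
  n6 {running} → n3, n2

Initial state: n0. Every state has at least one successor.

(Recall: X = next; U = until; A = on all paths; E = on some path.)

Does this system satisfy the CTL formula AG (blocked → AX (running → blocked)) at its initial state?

States satisfying blocked → AX (running → blocked): {n1, n2, n3, n4, n5, n6}.
States satisfying AG (blocked → AX (running → blocked)): ∅.
n0 is reachable from n0 and violates blocked → AX (running → blocked), so AG fails at n0.
n0 ∉ Sat(AG (blocked → AX (running → blocked))).

Violated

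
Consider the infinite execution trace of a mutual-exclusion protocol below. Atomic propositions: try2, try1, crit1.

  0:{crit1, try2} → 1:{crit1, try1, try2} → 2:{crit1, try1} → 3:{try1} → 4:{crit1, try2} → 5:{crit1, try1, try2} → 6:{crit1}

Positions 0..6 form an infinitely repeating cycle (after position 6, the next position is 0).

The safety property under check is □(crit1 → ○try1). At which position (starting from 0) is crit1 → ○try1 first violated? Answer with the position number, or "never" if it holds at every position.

5

Check crit1 → ○try1 at each position in order: 0 ✓, 1 ✓, 2 ✓, 3 ✓, 4 ✓.
At position 5 the labels are {crit1, try1, try2} and the next position 6 has {crit1}, so crit1 → ○try1 is false there. This is the first violation.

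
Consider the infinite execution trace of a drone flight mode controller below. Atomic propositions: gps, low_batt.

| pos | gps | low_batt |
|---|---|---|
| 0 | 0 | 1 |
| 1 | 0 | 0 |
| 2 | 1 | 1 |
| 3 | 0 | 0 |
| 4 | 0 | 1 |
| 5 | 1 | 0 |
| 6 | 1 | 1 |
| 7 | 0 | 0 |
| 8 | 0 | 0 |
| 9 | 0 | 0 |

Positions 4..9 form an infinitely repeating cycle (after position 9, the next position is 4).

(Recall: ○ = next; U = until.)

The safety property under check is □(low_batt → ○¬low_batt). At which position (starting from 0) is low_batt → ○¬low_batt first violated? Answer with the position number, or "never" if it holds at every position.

never

low_batt → ○¬low_batt holds at every position 0..9, and those are all the positions the trace ever visits, so the invariant □(low_batt → ○¬low_batt) is never violated.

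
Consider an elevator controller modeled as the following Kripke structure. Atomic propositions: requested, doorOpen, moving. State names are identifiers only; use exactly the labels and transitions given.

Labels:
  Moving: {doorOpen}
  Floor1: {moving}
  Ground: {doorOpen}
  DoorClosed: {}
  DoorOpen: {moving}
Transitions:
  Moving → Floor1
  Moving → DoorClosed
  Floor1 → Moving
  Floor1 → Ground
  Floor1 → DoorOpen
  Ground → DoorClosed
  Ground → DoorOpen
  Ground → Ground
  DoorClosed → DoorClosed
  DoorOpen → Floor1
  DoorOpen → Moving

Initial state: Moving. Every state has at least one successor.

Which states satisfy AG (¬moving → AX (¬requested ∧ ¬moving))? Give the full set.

{DoorClosed}

States satisfying ¬moving → AX (¬requested ∧ ¬moving): {Floor1, DoorClosed, DoorOpen}.
States satisfying AG (¬moving → AX (¬requested ∧ ¬moving)): {DoorClosed}.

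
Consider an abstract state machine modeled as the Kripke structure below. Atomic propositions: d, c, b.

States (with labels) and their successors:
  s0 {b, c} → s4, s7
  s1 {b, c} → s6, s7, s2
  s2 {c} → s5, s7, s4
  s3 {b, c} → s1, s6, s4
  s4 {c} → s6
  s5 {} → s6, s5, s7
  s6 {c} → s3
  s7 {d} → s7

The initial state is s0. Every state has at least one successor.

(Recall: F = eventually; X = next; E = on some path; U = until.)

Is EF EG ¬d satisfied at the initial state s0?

Yes

States satisfying EG ¬d: {s0, s1, s2, s3, s4, s5, s6}.
States satisfying EF EG ¬d: {s0, s1, s2, s3, s4, s5, s6}.
Some path from s0 reaches a state where EG ¬d holds.
s0 ∈ Sat(EF EG ¬d).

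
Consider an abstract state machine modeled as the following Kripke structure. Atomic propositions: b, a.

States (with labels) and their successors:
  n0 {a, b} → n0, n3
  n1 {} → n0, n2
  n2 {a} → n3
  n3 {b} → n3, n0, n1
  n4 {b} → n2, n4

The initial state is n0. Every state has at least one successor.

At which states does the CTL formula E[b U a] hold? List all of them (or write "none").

{n0, n2, n3, n4}

States satisfying b: {n0, n3, n4}.
States satisfying a: {n0, n2}.
States satisfying E[b U a]: {n0, n2, n3, n4}.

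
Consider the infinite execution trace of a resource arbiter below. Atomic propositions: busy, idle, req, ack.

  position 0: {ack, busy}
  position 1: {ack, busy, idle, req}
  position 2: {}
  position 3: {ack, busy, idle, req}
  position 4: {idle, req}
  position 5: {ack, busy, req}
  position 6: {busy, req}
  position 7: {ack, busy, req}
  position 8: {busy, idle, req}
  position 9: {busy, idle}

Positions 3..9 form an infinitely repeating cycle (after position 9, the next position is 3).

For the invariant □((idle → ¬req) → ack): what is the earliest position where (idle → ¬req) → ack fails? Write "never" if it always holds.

Check (idle → ¬req) → ack at each position in order: 0 ✓, 1 ✓.
At position 2 the labels are {}, so (idle → ¬req) → ack is false there. This is the first violation.

2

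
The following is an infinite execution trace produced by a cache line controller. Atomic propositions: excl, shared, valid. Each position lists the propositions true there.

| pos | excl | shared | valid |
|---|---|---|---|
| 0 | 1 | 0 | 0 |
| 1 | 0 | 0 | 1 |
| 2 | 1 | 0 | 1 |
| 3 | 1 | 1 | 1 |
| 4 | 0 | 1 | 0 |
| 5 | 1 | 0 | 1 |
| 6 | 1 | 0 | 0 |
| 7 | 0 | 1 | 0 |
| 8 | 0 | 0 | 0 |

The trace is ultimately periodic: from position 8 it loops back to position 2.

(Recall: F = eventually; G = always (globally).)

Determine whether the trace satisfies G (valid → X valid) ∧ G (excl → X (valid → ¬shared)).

valid → X valid must hold at every position from 0 onward. It fails at position 3, so G (valid → X valid) is false.
Positions where valid holds: 1, 2, 3, 5.
Check X valid at each: 1→ok, 2→ok, 3→fails, 5→fails.
excl → X (valid → ¬shared) must hold at every position from 0 onward. It fails at position 2, so G (excl → X (valid → ¬shared)) is false.
Positions where excl holds: 0, 2, 3, 5, 6.
Check X (valid → ¬shared) at each: 0→ok, 2→fails, 3→ok, 5→ok, 6→ok.
At position 0: G (valid → X valid) is false; G (excl → X (valid → ¬shared)) is false; so G (valid → X valid) ∧ G (excl → X (valid → ¬shared)) is false.

Violated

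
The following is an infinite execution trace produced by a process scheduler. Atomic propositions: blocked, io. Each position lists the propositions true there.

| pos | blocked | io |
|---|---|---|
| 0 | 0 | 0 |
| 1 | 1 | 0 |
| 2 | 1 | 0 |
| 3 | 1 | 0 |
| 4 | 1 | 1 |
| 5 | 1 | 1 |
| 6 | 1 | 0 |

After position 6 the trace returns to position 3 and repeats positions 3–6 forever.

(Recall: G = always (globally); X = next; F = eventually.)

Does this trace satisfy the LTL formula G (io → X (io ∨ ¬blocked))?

No

io → X (io ∨ ¬blocked) must hold at every position from 0 onward. It fails at position 5, so G (io → X (io ∨ ¬blocked)) is false.
Positions where io holds: 4, 5.
Check X (io ∨ ¬blocked) at each: 4→ok, 5→fails.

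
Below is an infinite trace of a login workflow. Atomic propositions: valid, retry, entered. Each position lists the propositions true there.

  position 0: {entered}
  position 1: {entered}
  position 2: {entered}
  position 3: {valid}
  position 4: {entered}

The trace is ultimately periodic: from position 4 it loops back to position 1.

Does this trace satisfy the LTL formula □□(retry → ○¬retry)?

□(retry → ○¬retry) holds at every position 0..4, and those are all positions ever visited, so □□(retry → ○¬retry) holds.

Yes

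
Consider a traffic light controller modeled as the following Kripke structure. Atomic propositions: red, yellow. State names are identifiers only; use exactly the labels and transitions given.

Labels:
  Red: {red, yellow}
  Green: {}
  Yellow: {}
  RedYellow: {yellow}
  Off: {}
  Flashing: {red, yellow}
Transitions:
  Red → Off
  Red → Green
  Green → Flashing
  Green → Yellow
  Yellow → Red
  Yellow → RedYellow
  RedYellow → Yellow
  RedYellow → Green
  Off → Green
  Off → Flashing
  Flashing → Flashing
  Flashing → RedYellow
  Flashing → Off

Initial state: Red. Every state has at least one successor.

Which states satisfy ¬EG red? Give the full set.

States satisfying red: {Red, Flashing}.
States satisfying EG red: {Flashing}.
States satisfying ¬EG red: {Red, Green, Yellow, RedYellow, Off}.

{Red, Green, Yellow, RedYellow, Off}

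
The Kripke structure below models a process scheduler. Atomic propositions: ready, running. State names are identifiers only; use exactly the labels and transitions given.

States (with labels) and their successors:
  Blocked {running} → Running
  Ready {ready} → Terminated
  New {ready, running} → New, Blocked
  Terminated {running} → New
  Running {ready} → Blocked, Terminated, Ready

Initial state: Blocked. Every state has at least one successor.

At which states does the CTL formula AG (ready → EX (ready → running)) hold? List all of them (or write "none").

States satisfying ready → EX (ready → running): {Blocked, Ready, New, Terminated, Running}.
States satisfying AG (ready → EX (ready → running)): {Blocked, Ready, New, Terminated, Running}.

{Blocked, Ready, New, Terminated, Running}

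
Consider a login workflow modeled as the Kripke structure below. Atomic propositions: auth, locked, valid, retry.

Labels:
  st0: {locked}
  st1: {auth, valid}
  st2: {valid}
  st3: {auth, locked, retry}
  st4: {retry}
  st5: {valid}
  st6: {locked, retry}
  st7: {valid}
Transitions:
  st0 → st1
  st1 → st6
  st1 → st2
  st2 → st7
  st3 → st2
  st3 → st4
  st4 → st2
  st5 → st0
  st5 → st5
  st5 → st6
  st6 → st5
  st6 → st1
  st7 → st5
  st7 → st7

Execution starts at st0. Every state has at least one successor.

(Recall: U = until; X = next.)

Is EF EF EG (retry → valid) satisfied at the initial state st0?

Yes

States satisfying EF EG (retry → valid): {st0, st1, st2, st3, st4, st5, st6, st7}.
States satisfying EF EF EG (retry → valid): {st0, st1, st2, st3, st4, st5, st6, st7}.
Some path from st0 reaches a state where EF EG (retry → valid) holds.
st0 ∈ Sat(EF EF EG (retry → valid)).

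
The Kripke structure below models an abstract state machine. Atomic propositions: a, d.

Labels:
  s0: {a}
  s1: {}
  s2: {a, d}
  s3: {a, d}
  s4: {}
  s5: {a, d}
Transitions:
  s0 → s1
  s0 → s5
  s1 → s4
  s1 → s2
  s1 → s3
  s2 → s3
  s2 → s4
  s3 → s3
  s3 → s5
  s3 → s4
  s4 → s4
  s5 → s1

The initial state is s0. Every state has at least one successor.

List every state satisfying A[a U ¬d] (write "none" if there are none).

{s0, s1, s4, s5}

States satisfying a: {s0, s2, s3, s5}.
States satisfying ¬d: {s0, s1, s4}.
States satisfying A[a U ¬d]: {s0, s1, s4, s5}.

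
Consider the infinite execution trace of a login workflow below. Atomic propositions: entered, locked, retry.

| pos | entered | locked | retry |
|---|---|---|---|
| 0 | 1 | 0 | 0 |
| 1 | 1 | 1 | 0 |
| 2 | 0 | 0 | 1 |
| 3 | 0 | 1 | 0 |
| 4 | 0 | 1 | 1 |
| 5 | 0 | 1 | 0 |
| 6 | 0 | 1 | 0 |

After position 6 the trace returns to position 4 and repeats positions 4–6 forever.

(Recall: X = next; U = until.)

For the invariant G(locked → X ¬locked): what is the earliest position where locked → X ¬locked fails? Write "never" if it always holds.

3

Check locked → X ¬locked at each position in order: 0 ✓, 1 ✓, 2 ✓.
At position 3 the labels are {locked} and the next position 4 has {locked, retry}, so locked → X ¬locked is false there. This is the first violation.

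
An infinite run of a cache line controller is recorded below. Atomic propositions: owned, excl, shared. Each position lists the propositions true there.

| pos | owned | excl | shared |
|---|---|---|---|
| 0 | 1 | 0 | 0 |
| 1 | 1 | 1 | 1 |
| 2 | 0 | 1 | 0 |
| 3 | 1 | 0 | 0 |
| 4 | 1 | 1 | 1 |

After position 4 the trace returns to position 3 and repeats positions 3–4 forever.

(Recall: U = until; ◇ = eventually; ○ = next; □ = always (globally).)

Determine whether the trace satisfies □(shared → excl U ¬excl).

shared → excl U ¬excl holds at every position 0..4, and those are all positions ever visited, so □(shared → excl U ¬excl) holds.
Positions where shared holds: 1, 4.
Check excl U ¬excl at each: 1→ok, 4→ok.

Yes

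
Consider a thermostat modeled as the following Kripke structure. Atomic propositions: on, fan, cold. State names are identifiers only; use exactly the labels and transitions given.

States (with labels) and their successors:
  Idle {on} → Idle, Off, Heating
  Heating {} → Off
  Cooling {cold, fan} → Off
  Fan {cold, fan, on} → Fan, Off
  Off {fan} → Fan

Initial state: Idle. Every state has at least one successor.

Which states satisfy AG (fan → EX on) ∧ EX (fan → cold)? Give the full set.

States satisfying fan → EX on: {Idle, Heating, Fan, Off}.
States satisfying AG (fan → EX on): {Idle, Heating, Fan, Off}.
States satisfying fan → cold: {Idle, Heating, Cooling, Fan}.
States satisfying EX (fan → cold): {Idle, Fan, Off}.
States satisfying AG (fan → EX on) ∧ EX (fan → cold): {Idle, Fan, Off}.

{Idle, Fan, Off}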